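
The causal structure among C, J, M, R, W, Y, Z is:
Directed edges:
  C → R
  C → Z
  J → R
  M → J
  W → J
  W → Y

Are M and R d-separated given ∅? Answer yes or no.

Bayes-Ball from M | ∅ reaches {J,R}.
R ∈ reach(M|∅) ⇒ M ⊥̸ R | ∅.

No — M and R are d-connected given ∅.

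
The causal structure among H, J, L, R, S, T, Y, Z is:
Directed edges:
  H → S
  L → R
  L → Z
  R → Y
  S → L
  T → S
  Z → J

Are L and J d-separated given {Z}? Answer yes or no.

Bayes-Ball from L | {Z} reaches {H,R,S,T,Y}.
J ∉ reach(L|{Z}) ⇒ L ⊥ J | {Z}.

Yes — L ⊥ J | {Z}.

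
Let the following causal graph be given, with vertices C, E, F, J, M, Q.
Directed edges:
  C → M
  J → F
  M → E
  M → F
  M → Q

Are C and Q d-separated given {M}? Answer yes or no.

Bayes-Ball from C | {M} reaches ∅.
Q ∉ reach(C|{M}) ⇒ C ⊥ Q | {M}.

Yes — C ⊥ Q | {M}.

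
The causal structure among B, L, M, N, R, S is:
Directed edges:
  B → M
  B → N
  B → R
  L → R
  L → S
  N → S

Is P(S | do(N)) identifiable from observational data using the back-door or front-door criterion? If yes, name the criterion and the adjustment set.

desc(N)\{N}={S}; candidates ⊆ {B,L,M,R}.
∅: N⊥S given ∅ in G with N→· removed — back-door holds.
P(S|do(N)) = P(S|N) — no adjustment needed.

P(S|do(N)): backdoor, adjust for ∅.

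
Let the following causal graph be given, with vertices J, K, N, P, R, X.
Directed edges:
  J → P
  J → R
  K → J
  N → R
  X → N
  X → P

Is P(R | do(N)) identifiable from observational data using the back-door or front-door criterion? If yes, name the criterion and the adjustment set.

desc(N)\{N}={R}; candidates ⊆ {J,K,P,X}.
∅: N⊥R given ∅ in G with N→· removed — back-door holds.
P(R|do(N)) = P(R|N) — no adjustment needed.

P(R|do(N)): backdoor, adjust for ∅.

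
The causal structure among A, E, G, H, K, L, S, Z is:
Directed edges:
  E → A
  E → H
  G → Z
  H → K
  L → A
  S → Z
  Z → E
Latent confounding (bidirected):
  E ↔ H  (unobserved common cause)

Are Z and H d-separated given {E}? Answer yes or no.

No — Z and H are d-connected given {E}.

Bayes-Ball from Z | {E} reaches {G,H,K,S}.
H ∈ reach(Z|{E}) ⇒ Z ⊥̸ H | {E}.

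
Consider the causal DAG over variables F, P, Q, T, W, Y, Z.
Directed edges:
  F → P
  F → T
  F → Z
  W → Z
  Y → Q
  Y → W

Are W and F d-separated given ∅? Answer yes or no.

Bayes-Ball from W | ∅ reaches {Q,Y,Z}.
F ∉ reach(W|∅) ⇒ W ⊥ F | ∅.

Yes — W ⊥ F | ∅.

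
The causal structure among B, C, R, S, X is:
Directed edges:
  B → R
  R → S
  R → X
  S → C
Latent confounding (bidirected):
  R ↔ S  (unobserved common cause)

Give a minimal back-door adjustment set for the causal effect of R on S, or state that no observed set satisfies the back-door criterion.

desc(R)\{R}={C,S,X}; candidates ⊆ {B}.
R↔S: latent back-door arc(s) into R.
size 0: {}; under {} R still reaches {B,C,S} ∋ S.
size 1: {B}; under {B} R still reaches {C,S} ∋ S.
R↔S cannot be blocked by any observed set — no back-door set.

R→S: no observed back-door set.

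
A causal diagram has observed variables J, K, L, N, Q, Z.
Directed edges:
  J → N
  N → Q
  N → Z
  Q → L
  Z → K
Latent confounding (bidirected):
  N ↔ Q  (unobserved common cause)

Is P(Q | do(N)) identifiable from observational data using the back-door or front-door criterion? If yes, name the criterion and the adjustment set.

desc(N)\{N}={K,L,Q,Z}; candidates ⊆ {J}.
N↔Q: latent back-door arc(s) into N.
size 0: {}; under {} N still reaches {J,L,Q} ∋ Q.
size 1: {J}; under {J} N still reaches {L,Q} ∋ Q.
N↔Q cannot be blocked by any observed set — no back-door set.
No mediator lies on a directed N→…→Q path.
Neither criterion identifies P(Q|do(N)) in this graph.

P(Q|do(N)): not identifiable (no BD/FD set).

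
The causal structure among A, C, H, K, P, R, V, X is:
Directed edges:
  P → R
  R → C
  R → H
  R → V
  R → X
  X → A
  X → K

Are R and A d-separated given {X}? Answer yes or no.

Yes — R ⊥ A | {X}.

Bayes-Ball from R | {X} reaches {C,H,P,V}.
A ∉ reach(R|{X}) ⇒ R ⊥ A | {X}.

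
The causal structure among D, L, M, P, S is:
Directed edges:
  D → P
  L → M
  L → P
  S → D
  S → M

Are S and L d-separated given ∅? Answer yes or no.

Yes — S ⊥ L | ∅.

Bayes-Ball from S | ∅ reaches {D,M,P}.
L ∉ reach(S|∅) ⇒ S ⊥ L | ∅.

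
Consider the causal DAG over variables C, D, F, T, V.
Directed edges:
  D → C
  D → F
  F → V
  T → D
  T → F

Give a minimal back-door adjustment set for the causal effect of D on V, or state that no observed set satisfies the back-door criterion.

desc(D)\{D}={C,F,V}; candidates ⊆ {T}.
size 0: {}; under {} D still reaches {F,T,V} ∋ V.
{T}: D⊥V given {T} in G with D→· removed — back-door holds.

D→V: minimal back-door set {T}.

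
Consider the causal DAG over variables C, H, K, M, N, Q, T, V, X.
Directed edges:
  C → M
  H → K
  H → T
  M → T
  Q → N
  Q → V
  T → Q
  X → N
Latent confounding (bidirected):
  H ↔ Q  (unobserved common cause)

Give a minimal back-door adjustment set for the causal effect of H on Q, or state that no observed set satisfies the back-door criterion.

H→Q: no observed back-door set.

desc(H)\{H}={K,N,Q,T,V}; candidates ⊆ {C,M,X}.
H↔Q: latent back-door arc(s) into H.
size 0: {}; under {} H still reaches {N,Q,V} ∋ Q.
size 1: {C}, {M}, {X}; under {C} H still reaches {N,Q,V} ∋ Q.
size 2: {C,M}, {C,X}, {M,X}; under {C,M} H still reaches {N,Q,V} ∋ Q.
H↔Q cannot be blocked by any observed set — no back-door set.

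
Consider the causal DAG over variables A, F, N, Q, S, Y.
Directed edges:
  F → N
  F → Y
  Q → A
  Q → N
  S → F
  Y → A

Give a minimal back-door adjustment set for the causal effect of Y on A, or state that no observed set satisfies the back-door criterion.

desc(Y)\{Y}={A}; candidates ⊆ {F,N,Q,S}.
∅: Y⊥A given ∅ in G with Y→· removed — back-door holds.

Y→A: minimal back-door set ∅.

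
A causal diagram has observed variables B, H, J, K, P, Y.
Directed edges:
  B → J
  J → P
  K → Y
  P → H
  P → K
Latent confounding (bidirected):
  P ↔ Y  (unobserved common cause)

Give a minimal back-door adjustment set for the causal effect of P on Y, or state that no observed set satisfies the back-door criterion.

P→Y: no observed back-door set.

desc(P)\{P}={H,K,Y}; candidates ⊆ {B,J}.
P↔Y: latent back-door arc(s) into P.
size 0: {}; under {} P still reaches {B,J,Y} ∋ Y.
size 1: {B}, {J}; under {B} P still reaches {J,Y} ∋ Y.
size 2: {B,J}; under {B,J} P still reaches {Y} ∋ Y.
P↔Y cannot be blocked by any observed set — no back-door set.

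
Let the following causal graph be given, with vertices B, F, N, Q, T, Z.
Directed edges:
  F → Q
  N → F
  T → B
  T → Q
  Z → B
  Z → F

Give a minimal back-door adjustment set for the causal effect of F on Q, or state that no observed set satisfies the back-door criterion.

desc(F)\{F}={Q}; candidates ⊆ {B,N,T,Z}.
∅: F⊥Q given ∅ in G with F→· removed — back-door holds.

F→Q: minimal back-door set ∅.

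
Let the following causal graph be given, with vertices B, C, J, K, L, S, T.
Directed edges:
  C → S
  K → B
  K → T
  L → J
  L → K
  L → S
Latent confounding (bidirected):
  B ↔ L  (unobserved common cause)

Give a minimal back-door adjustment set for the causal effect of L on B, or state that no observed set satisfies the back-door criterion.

L→B: no observed back-door set.

desc(L)\{L}={B,J,K,S,T}; candidates ⊆ {C}.
L↔B: latent back-door arc(s) into L.
size 0: {}; under {} L still reaches {B} ∋ B.
size 1: {C}; under {C} L still reaches {B} ∋ B.
L↔B cannot be blocked by any observed set — no back-door set.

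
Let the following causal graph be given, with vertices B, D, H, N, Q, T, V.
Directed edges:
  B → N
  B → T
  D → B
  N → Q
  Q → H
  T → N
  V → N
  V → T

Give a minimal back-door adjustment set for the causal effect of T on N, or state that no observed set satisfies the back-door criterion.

T→N: minimal back-door set {B, V}.

desc(T)\{T}={H,N,Q}; candidates ⊆ {B,D,V}.
size 0: {}; under {} T still reaches {B,D,H,N,Q,V} ∋ N.
size 1: {B}, {D}, {V}; under {B} T still reaches {H,N,Q,V} ∋ N.
{B,V}: T⊥N given {B,V} in G with T→· removed — back-door holds.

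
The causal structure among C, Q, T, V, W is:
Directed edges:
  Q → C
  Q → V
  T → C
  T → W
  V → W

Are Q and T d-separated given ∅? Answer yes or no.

Bayes-Ball from Q | ∅ reaches {C,V,W}.
T ∉ reach(Q|∅) ⇒ Q ⊥ T | ∅.

Yes — Q ⊥ T | ∅.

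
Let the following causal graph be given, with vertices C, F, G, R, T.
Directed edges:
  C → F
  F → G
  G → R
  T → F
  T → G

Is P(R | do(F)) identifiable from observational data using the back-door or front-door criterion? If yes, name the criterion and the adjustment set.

P(R|do(F)): backdoor, adjust for {T}.

desc(F)\{F}={G,R}; candidates ⊆ {C,T}.
size 0: {}; under {} F still reaches {C,G,R,T} ∋ R.
{T}: F⊥R given {T} in G with F→· removed — back-door holds.
P(R|do(F)) = Σ_{T} P(R|F,T)·P(T).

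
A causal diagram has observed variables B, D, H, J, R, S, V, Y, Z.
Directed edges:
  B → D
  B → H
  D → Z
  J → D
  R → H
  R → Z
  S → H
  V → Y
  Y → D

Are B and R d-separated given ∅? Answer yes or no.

Yes — B ⊥ R | ∅.

Bayes-Ball from B | ∅ reaches {D,H,Z}.
R ∉ reach(B|∅) ⇒ B ⊥ R | ∅.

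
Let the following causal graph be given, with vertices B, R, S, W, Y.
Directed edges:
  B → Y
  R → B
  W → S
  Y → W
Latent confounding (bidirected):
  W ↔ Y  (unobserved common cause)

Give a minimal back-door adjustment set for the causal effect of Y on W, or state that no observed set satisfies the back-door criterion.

desc(Y)\{Y}={S,W}; candidates ⊆ {B,R}.
Y↔W: latent back-door arc(s) into Y.
size 0: {}; under {} Y still reaches {B,R,S,W} ∋ W.
size 1: {B}, {R}; under {B} Y still reaches {S,W} ∋ W.
size 2: {B,R}; under {B,R} Y still reaches {S,W} ∋ W.
Y↔W cannot be blocked by any observed set — no back-door set.

Y→W: no observed back-door set.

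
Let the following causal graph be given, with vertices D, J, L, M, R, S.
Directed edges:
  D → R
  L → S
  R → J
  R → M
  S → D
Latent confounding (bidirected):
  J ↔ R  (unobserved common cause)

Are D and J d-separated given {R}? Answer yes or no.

Bayes-Ball from D | {R} reaches {J,L,S}.
J ∈ reach(D|{R}) ⇒ D ⊥̸ J | {R}.

No — D and J are d-connected given {R}.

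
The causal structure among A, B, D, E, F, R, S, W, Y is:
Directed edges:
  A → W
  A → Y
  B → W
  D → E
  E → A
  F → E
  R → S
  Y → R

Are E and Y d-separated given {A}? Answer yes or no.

Bayes-Ball from E | {A} reaches {D,F}.
Y ∉ reach(E|{A}) ⇒ E ⊥ Y | {A}.

Yes — E ⊥ Y | {A}.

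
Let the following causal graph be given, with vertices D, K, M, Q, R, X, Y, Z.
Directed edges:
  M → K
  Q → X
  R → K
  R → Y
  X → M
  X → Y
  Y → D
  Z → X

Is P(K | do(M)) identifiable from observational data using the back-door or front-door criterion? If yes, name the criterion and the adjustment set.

P(K|do(M)): backdoor, adjust for ∅.

desc(M)\{M}={K}; candidates ⊆ {D,Q,R,X,Y,Z}.
∅: M⊥K given ∅ in G with M→· removed — back-door holds.
P(K|do(M)) = P(K|M) — no adjustment needed.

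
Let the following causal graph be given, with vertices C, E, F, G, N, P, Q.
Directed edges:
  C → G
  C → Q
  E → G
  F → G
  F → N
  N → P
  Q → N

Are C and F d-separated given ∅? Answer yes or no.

Bayes-Ball from C | ∅ reaches {G,N,P,Q}.
F ∉ reach(C|∅) ⇒ C ⊥ F | ∅.

Yes — C ⊥ F | ∅.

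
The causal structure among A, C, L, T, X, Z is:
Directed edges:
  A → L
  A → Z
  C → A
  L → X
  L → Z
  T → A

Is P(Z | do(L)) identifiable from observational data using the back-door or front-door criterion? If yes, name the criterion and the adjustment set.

P(Z|do(L)): backdoor, adjust for {A}.

desc(L)\{L}={X,Z}; candidates ⊆ {A,C,T}.
size 0: {}; under {} L still reaches {A,C,T,Z} ∋ Z.
{A}: L⊥Z given {A} in G with L→· removed — back-door holds.
P(Z|do(L)) = Σ_{A} P(Z|L,A)·P(A).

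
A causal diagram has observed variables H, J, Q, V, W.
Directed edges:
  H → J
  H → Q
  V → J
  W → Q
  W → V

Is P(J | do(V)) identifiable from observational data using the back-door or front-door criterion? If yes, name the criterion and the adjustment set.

P(J|do(V)): backdoor, adjust for ∅.

desc(V)\{V}={J}; candidates ⊆ {H,Q,W}.
∅: V⊥J given ∅ in G with V→· removed — back-door holds.
P(J|do(V)) = P(J|V) — no adjustment needed.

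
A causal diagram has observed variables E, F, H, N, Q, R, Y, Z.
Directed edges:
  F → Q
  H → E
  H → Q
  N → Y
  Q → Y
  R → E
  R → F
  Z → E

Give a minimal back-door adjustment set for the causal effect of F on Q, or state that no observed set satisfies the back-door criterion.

F→Q: minimal back-door set ∅.

desc(F)\{F}={Q,Y}; candidates ⊆ {E,H,N,R,Z}.
∅: F⊥Q given ∅ in G with F→· removed — back-door holds.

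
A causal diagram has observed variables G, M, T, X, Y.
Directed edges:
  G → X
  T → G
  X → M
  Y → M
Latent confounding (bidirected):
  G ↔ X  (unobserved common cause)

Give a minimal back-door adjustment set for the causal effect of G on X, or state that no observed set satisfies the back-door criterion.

desc(G)\{G}={M,X}; candidates ⊆ {T,Y}.
G↔X: latent back-door arc(s) into G.
size 0: {}; under {} G still reaches {M,T,X} ∋ X.
size 1: {T}, {Y}; under {T} G still reaches {M,X} ∋ X.
size 2: {T,Y}; under {T,Y} G still reaches {M,X} ∋ X.
G↔X cannot be blocked by any observed set — no back-door set.

G→X: no observed back-door set.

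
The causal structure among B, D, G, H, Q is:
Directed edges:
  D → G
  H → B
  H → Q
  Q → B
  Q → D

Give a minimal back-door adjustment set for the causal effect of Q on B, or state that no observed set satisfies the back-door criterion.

desc(Q)\{Q}={B,D,G}; candidates ⊆ {H}.
size 0: {}; under {} Q still reaches {B,H} ∋ B.
{H}: Q⊥B given {H} in G with Q→· removed — back-door holds.

Q→B: minimal back-door set {H}.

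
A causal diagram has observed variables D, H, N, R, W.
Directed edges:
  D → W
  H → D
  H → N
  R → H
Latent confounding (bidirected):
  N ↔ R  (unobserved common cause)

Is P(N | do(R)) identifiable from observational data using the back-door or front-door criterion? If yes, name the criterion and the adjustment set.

P(N|do(R)): frontdoor, adjust for {H}.

desc(R)\{R}={D,H,N,W}; candidates ⊆ {—}.
R↔N: latent back-door arc(s) into R.
size 0: {}; under {} R still reaches {N} ∋ N.
R↔N cannot be blocked by any observed set — no back-door set.
{H}: (i) intercepts every directed R→N path; (ii) no back-door R→{H}; (iii) {R} blocks every back-door {H}→N. Front-door holds.
P(N|do(R)) = Σ_{H} P(H|R) Σ_{R'} P(N|H,R')P(R').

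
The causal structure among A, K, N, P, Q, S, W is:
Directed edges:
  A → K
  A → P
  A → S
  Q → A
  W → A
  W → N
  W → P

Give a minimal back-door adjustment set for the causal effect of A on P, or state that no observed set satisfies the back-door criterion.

A→P: minimal back-door set {W}.

desc(A)\{A}={K,P,S}; candidates ⊆ {N,Q,W}.
size 0: {}; under {} A still reaches {N,P,Q,W} ∋ P.
{W}: A⊥P given {W} in G with A→· removed — back-door holds.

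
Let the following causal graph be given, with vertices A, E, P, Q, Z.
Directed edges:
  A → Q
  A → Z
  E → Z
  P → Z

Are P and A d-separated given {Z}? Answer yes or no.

No — P and A are d-connected given {Z}.

Bayes-Ball from P | {Z} reaches {A,E,Q}.
A ∈ reach(P|{Z}) ⇒ P ⊥̸ A | {Z}.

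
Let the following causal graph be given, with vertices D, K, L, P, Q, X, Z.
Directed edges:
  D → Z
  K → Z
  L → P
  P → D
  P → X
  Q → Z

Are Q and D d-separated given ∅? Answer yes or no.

Bayes-Ball from Q | ∅ reaches {Z}.
D ∉ reach(Q|∅) ⇒ Q ⊥ D | ∅.

Yes — Q ⊥ D | ∅.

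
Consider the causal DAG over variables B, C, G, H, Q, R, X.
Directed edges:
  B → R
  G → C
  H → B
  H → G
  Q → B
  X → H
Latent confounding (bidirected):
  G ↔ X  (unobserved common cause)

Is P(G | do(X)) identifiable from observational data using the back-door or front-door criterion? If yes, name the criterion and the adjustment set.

desc(X)\{X}={B,C,G,H,R}; candidates ⊆ {Q}.
X↔G: latent back-door arc(s) into X.
size 0: {}; under {} X still reaches {C,G} ∋ G.
size 1: {Q}; under {Q} X still reaches {C,G} ∋ G.
X↔G cannot be blocked by any observed set — no back-door set.
{H}: (i) intercepts every directed X→G path; (ii) no back-door X→{H}; (iii) {X} blocks every back-door {H}→G. Front-door holds.
P(G|do(X)) = Σ_{H} P(H|X) Σ_{X'} P(G|H,X')P(X').

P(G|do(X)): frontdoor, adjust for {H}.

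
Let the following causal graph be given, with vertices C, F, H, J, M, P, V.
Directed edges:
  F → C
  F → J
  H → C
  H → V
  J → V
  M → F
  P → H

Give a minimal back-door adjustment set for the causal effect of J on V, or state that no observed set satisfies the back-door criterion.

desc(J)\{J}={V}; candidates ⊆ {C,F,H,M,P}.
∅: J⊥V given ∅ in G with J→· removed — back-door holds.

J→V: minimal back-door set ∅.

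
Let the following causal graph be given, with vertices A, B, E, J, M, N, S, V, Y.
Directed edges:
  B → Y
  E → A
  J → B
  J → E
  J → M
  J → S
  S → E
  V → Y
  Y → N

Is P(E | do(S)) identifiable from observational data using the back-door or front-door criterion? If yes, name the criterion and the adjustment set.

desc(S)\{S}={A,E}; candidates ⊆ {B,J,M,N,V,Y}.
size 0: {}; under {} S still reaches {A,B,E,J,M,N,Y} ∋ E.
{J}: S⊥E given {J} in G with S→· removed — back-door holds.
P(E|do(S)) = Σ_{J} P(E|S,J)·P(J).

P(E|do(S)): backdoor, adjust for {J}.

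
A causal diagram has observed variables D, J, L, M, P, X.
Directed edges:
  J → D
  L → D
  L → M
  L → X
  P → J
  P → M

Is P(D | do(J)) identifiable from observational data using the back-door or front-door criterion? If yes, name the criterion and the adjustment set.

P(D|do(J)): backdoor, adjust for ∅.

desc(J)\{J}={D}; candidates ⊆ {L,M,P,X}.
∅: J⊥D given ∅ in G with J→· removed — back-door holds.
P(D|do(J)) = P(D|J) — no adjustment needed.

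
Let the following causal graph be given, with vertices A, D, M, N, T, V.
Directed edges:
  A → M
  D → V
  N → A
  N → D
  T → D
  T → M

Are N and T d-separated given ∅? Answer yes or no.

Yes — N ⊥ T | ∅.

Bayes-Ball from N | ∅ reaches {A,D,M,V}.
T ∉ reach(N|∅) ⇒ N ⊥ T | ∅.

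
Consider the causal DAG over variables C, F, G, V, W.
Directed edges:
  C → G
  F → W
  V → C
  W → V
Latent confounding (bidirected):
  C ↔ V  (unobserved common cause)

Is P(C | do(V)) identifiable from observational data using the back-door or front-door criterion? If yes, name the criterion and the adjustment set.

P(C|do(V)): not identifiable (no BD/FD set).

desc(V)\{V}={C,G}; candidates ⊆ {F,W}.
V↔C: latent back-door arc(s) into V.
size 0: {}; under {} V still reaches {C,F,G,W} ∋ C.
size 1: {F}, {W}; under {F} V still reaches {C,G,W} ∋ C.
size 2: {F,W}; under {F,W} V still reaches {C,G} ∋ C.
V↔C cannot be blocked by any observed set — no back-door set.
No mediator lies on a directed V→…→C path.
Neither criterion identifies P(C|do(V)) in this graph.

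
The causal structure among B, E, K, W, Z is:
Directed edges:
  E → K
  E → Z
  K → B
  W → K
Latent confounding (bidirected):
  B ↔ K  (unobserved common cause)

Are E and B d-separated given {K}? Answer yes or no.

Bayes-Ball from E | {K} reaches {B,W,Z}.
B ∈ reach(E|{K}) ⇒ E ⊥̸ B | {K}.

No — E and B are d-connected given {K}.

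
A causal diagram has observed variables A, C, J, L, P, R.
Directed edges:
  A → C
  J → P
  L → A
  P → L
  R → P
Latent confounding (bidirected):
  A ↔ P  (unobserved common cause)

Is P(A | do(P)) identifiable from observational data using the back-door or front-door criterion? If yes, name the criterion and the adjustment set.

desc(P)\{P}={A,C,L}; candidates ⊆ {J,R}.
P↔A: latent back-door arc(s) into P.
size 0: {}; under {} P still reaches {A,C,J,R} ∋ A.
size 1: {J}, {R}; under {J} P still reaches {A,C,R} ∋ A.
size 2: {J,R}; under {J,R} P still reaches {A,C} ∋ A.
P↔A cannot be blocked by any observed set — no back-door set.
{L}: (i) intercepts every directed P→A path; (ii) no back-door P→{L}; (iii) {P} blocks every back-door {L}→A. Front-door holds.
P(A|do(P)) = Σ_{L} P(L|P) Σ_{P'} P(A|L,P')P(P').

P(A|do(P)): frontdoor, adjust for {L}.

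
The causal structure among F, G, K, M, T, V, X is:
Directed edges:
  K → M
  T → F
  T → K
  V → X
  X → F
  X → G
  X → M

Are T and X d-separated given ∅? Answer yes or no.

Bayes-Ball from T | ∅ reaches {F,K,M}.
X ∉ reach(T|∅) ⇒ T ⊥ X | ∅.

Yes — T ⊥ X | ∅.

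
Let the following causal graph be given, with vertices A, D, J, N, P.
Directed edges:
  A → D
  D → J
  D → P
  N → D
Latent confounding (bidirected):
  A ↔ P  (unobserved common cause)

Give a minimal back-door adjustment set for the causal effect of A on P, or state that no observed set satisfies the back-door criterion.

A→P: no observed back-door set.

desc(A)\{A}={D,J,P}; candidates ⊆ {N}.
A↔P: latent back-door arc(s) into A.
size 0: {}; under {} A still reaches {P} ∋ P.
size 1: {N}; under {N} A still reaches {P} ∋ P.
A↔P cannot be blocked by any observed set — no back-door set.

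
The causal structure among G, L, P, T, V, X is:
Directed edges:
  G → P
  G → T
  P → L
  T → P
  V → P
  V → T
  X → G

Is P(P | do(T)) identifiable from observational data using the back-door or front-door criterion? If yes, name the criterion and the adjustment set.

desc(T)\{T}={L,P}; candidates ⊆ {G,V,X}.
size 0: {}; under {} T still reaches {G,L,P,V,X} ∋ P.
size 1: {G}, {V}, {X}; under {G} T still reaches {L,P,V} ∋ P.
{G,V}: T⊥P given {G,V} in G with T→· removed — back-door holds.
P(P|do(T)) = Σ_{G,V} P(P|T,G,V)·P(G,V).

P(P|do(T)): backdoor, adjust for {G, V}.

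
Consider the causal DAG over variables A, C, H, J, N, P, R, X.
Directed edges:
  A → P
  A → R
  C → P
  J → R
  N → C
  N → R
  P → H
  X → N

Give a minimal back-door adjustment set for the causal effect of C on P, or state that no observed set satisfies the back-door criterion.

C→P: minimal back-door set ∅.

desc(C)\{C}={H,P}; candidates ⊆ {A,J,N,R,X}.
∅: C⊥P given ∅ in G with C→· removed — back-door holds.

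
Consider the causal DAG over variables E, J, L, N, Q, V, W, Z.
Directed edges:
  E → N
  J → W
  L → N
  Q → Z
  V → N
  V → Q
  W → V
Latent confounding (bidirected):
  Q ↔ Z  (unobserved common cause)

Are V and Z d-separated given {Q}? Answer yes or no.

No — V and Z are d-connected given {Q}.

Bayes-Ball from V | {Q} reaches {J,N,W,Z}.
Z ∈ reach(V|{Q}) ⇒ V ⊥̸ Z | {Q}.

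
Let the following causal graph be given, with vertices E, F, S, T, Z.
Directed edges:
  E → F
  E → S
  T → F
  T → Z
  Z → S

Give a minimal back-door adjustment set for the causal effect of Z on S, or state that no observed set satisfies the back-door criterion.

desc(Z)\{Z}={S}; candidates ⊆ {E,F,T}.
∅: Z⊥S given ∅ in G with Z→· removed — back-door holds.

Z→S: minimal back-door set ∅.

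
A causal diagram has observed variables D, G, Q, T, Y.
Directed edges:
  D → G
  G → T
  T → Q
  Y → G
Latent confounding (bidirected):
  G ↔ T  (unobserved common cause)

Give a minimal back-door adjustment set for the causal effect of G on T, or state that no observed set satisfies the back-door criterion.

G→T: no observed back-door set.

desc(G)\{G}={Q,T}; candidates ⊆ {D,Y}.
G↔T: latent back-door arc(s) into G.
size 0: {}; under {} G still reaches {D,Q,T,Y} ∋ T.
size 1: {D}, {Y}; under {D} G still reaches {Q,T,Y} ∋ T.
size 2: {D,Y}; under {D,Y} G still reaches {Q,T} ∋ T.
G↔T cannot be blocked by any observed set — no back-door set.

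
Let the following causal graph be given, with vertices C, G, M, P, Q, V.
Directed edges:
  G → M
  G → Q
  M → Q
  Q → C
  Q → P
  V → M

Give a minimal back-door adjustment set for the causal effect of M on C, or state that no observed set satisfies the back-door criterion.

desc(M)\{M}={C,P,Q}; candidates ⊆ {G,V}.
size 0: {}; under {} M still reaches {C,G,P,Q,V} ∋ C.
{G}: M⊥C given {G} in G with M→· removed — back-door holds.

M→C: minimal back-door set {G}.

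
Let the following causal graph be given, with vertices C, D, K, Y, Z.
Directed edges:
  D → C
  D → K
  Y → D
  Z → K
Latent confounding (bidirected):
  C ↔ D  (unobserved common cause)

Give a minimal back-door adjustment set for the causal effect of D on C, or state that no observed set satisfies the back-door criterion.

D→C: no observed back-door set.

desc(D)\{D}={C,K}; candidates ⊆ {Y,Z}.
D↔C: latent back-door arc(s) into D.
size 0: {}; under {} D still reaches {C,Y} ∋ C.
size 1: {Y}, {Z}; under {Y} D still reaches {C} ∋ C.
size 2: {Y,Z}; under {Y,Z} D still reaches {C} ∋ C.
D↔C cannot be blocked by any observed set — no back-door set.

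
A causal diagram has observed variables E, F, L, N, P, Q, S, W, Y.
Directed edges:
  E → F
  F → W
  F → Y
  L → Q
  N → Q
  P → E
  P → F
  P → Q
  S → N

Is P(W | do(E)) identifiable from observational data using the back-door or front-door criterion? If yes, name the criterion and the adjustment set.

P(W|do(E)): backdoor, adjust for {P}.

desc(E)\{E}={F,W,Y}; candidates ⊆ {L,N,P,Q,S}.
size 0: {}; under {} E still reaches {F,P,Q,W,Y} ∋ W.
{P}: E⊥W given {P} in G with E→· removed — back-door holds.
P(W|do(E)) = Σ_{P} P(W|E,P)·P(P).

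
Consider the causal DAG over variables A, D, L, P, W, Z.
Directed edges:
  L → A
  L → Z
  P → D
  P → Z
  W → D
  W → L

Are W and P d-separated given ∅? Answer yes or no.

Yes — W ⊥ P | ∅.

Bayes-Ball from W | ∅ reaches {A,D,L,Z}.
P ∉ reach(W|∅) ⇒ W ⊥ P | ∅.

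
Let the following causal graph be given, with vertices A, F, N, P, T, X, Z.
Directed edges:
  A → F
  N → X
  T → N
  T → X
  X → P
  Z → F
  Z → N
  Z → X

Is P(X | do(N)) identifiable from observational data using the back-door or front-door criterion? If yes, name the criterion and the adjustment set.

P(X|do(N)): backdoor, adjust for {T, Z}.

desc(N)\{N}={P,X}; candidates ⊆ {A,F,T,Z}.
size 0: {}; under {} N still reaches {F,P,T,X,Z} ∋ X.
size 1: {A}, {F}, {T} …(+1); under {A} N still reaches {F,P,T,X,Z} ∋ X.
{T,Z}: N⊥X given {T,Z} in G with N→· removed — back-door holds.
P(X|do(N)) = Σ_{T,Z} P(X|N,T,Z)·P(T,Z).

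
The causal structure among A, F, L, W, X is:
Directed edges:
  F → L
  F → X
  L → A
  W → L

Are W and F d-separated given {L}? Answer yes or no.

Bayes-Ball from W | {L} reaches {F,X}.
F ∈ reach(W|{L}) ⇒ W ⊥̸ F | {L}.

No — W and F are d-connected given {L}.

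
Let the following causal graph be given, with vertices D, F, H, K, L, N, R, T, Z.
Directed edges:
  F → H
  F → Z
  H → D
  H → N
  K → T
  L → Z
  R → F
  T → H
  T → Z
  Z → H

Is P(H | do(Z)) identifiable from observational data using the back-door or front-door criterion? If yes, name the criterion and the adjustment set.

desc(Z)\{Z}={D,H,N}; candidates ⊆ {F,K,L,R,T}.
size 0: {}; under {} Z still reaches {D,F,H,K,L,N,R,T} ∋ H.
size 1: {F}, {K}, {L} …(+2); under {F} Z still reaches {D,H,K,L,N,T} ∋ H.
{F,T}: Z⊥H given {F,T} in G with Z→· removed — back-door holds.
P(H|do(Z)) = Σ_{F,T} P(H|Z,F,T)·P(F,T).

P(H|do(Z)): backdoor, adjust for {F, T}.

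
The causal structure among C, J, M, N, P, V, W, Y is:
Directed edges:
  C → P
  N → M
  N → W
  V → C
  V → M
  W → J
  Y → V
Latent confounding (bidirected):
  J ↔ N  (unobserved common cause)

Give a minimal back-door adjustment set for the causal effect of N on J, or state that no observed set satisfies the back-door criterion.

desc(N)\{N}={J,M,W}; candidates ⊆ {C,P,V,Y}.
N↔J: latent back-door arc(s) into N.
size 0: {}; under {} N still reaches {J} ∋ J.
size 1: {C}, {P}, {V} …(+1); under {C} N still reaches {J} ∋ J.
size 2: {C,P}, {C,V}, {C,Y} …(+3); under {C,P} N still reaches {J} ∋ J.
N↔J cannot be blocked by any observed set — no back-door set.

N→J: no observed back-door set.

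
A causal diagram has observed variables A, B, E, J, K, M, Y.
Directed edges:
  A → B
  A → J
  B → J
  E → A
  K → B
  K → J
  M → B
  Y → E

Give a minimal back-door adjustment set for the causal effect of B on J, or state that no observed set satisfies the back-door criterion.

B→J: minimal back-door set {A, K}.

desc(B)\{B}={J}; candidates ⊆ {A,E,K,M,Y}.
size 0: {}; under {} B still reaches {A,E,J,K,M,Y} ∋ J.
size 1: {A}, {E}, {K} …(+2); under {A} B still reaches {J,K,M} ∋ J.
{A,K}: B⊥J given {A,K} in G with B→· removed — back-door holds.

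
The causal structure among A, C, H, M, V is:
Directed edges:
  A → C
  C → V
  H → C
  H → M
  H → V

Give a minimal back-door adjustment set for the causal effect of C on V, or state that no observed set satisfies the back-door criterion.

desc(C)\{C}={V}; candidates ⊆ {A,H,M}.
size 0: {}; under {} C still reaches {A,H,M,V} ∋ V.
{H}: C⊥V given {H} in G with C→· removed — back-door holds.

C→V: minimal back-door set {H}.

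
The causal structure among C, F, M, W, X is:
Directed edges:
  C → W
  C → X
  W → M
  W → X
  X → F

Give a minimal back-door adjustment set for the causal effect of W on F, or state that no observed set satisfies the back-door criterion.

W→F: minimal back-door set {C}.

desc(W)\{W}={F,M,X}; candidates ⊆ {C}.
size 0: {}; under {} W still reaches {C,F,X} ∋ F.
{C}: W⊥F given {C} in G with W→· removed — back-door holds.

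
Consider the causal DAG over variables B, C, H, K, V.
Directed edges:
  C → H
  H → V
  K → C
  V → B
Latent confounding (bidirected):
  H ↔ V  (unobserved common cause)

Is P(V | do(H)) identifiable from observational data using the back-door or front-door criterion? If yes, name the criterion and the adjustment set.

P(V|do(H)): not identifiable (no BD/FD set).

desc(H)\{H}={B,V}; candidates ⊆ {C,K}.
H↔V: latent back-door arc(s) into H.
size 0: {}; under {} H still reaches {B,C,K,V} ∋ V.
size 1: {C}, {K}; under {C} H still reaches {B,V} ∋ V.
size 2: {C,K}; under {C,K} H still reaches {B,V} ∋ V.
H↔V cannot be blocked by any observed set — no back-door set.
No mediator lies on a directed H→…→V path.
Neither criterion identifies P(V|do(H)) in this graph.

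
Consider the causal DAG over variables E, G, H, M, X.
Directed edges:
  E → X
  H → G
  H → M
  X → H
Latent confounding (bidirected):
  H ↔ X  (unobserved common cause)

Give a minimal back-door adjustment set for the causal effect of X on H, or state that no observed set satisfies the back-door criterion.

desc(X)\{X}={G,H,M}; candidates ⊆ {E}.
X↔H: latent back-door arc(s) into X.
size 0: {}; under {} X still reaches {E,G,H,M} ∋ H.
size 1: {E}; under {E} X still reaches {G,H,M} ∋ H.
X↔H cannot be blocked by any observed set — no back-door set.

X→H: no observed back-door set.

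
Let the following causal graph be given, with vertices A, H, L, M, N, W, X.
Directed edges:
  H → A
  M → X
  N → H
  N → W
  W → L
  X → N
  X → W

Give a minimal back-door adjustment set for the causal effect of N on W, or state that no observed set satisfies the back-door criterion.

desc(N)\{N}={A,H,L,W}; candidates ⊆ {M,X}.
size 0: {}; under {} N still reaches {L,M,W,X} ∋ W.
{X}: N⊥W given {X} in G with N→· removed — back-door holds.

N→W: minimal back-door set {X}.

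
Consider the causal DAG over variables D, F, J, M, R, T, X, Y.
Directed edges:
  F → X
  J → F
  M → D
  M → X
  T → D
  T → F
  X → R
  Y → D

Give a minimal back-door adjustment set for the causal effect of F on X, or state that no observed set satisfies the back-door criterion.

F→X: minimal back-door set ∅.

desc(F)\{F}={R,X}; candidates ⊆ {D,J,M,T,Y}.
∅: F⊥X given ∅ in G with F→· removed — back-door holds.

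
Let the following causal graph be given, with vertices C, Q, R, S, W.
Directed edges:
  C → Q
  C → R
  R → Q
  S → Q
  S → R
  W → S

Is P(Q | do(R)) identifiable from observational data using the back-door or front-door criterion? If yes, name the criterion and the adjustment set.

P(Q|do(R)): backdoor, adjust for {C, S}.

desc(R)\{R}={Q}; candidates ⊆ {C,S,W}.
size 0: {}; under {} R still reaches {C,Q,S,W} ∋ Q.
size 1: {C}, {S}, {W}; under {C} R still reaches {Q,S,W} ∋ Q.
{C,S}: R⊥Q given {C,S} in G with R→· removed — back-door holds.
P(Q|do(R)) = Σ_{C,S} P(Q|R,C,S)·P(C,S).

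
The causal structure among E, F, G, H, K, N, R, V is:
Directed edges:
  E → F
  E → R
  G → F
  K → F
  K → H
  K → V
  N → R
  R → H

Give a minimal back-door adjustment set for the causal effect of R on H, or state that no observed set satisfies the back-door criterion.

R→H: minimal back-door set ∅.

desc(R)\{R}={H}; candidates ⊆ {E,F,G,K,N,V}.
∅: R⊥H given ∅ in G with R→· removed — back-door holds.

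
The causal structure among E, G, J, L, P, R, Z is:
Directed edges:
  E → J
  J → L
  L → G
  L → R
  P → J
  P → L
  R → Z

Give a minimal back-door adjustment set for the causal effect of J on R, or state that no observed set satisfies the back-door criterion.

J→R: minimal back-door set {P}.

desc(J)\{J}={G,L,R,Z}; candidates ⊆ {E,P}.
size 0: {}; under {} J still reaches {E,G,L,P,R,Z} ∋ R.
{P}: J⊥R given {P} in G with J→· removed — back-door holds.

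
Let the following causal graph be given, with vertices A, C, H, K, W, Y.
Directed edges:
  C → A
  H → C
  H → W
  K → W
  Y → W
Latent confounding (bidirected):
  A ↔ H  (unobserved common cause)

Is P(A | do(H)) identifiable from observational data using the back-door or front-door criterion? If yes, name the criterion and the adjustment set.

desc(H)\{H}={A,C,W}; candidates ⊆ {K,Y}.
H↔A: latent back-door arc(s) into H.
size 0: {}; under {} H still reaches {A} ∋ A.
size 1: {K}, {Y}; under {K} H still reaches {A} ∋ A.
size 2: {K,Y}; under {K,Y} H still reaches {A} ∋ A.
H↔A cannot be blocked by any observed set — no back-door set.
{C}: (i) intercepts every directed H→A path; (ii) no back-door H→{C}; (iii) {H} blocks every back-door {C}→A. Front-door holds.
P(A|do(H)) = Σ_{C} P(C|H) Σ_{H'} P(A|C,H')P(H').

P(A|do(H)): frontdoor, adjust for {C}.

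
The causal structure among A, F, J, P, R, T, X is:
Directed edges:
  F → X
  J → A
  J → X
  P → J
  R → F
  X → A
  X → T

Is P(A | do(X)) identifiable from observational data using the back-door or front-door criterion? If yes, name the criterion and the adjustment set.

desc(X)\{X}={A,T}; candidates ⊆ {F,J,P,R}.
size 0: {}; under {} X still reaches {A,F,J,P,R} ∋ A.
{J}: X⊥A given {J} in G with X→· removed — back-door holds.
P(A|do(X)) = Σ_{J} P(A|X,J)·P(J).

P(A|do(X)): backdoor, adjust for {J}.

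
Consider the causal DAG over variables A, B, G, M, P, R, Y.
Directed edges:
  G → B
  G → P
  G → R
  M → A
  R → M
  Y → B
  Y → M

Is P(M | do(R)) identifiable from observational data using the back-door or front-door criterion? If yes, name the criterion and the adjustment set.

P(M|do(R)): backdoor, adjust for ∅.

desc(R)\{R}={A,M}; candidates ⊆ {B,G,P,Y}.
∅: R⊥M given ∅ in G with R→· removed — back-door holds.
P(M|do(R)) = P(M|R) — no adjustment needed.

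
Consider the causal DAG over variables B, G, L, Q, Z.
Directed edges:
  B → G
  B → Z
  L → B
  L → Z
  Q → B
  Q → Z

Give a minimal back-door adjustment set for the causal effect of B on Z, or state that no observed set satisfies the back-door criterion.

B→Z: minimal back-door set {L, Q}.

desc(B)\{B}={G,Z}; candidates ⊆ {L,Q}.
size 0: {}; under {} B still reaches {L,Q,Z} ∋ Z.
size 1: {L}, {Q}; under {L} B still reaches {Q,Z} ∋ Z.
{L,Q}: B⊥Z given {L,Q} in G with B→· removed — back-door holds.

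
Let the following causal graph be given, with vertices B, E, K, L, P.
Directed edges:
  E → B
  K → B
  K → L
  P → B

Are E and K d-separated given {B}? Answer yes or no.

Bayes-Ball from E | {B} reaches {K,L,P}.
K ∈ reach(E|{B}) ⇒ E ⊥̸ K | {B}.

No — E and K are d-connected given {B}.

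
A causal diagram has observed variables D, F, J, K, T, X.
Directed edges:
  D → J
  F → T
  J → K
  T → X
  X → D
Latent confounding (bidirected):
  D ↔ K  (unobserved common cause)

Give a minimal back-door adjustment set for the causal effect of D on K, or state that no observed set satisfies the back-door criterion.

D→K: no observed back-door set.

desc(D)\{D}={J,K}; candidates ⊆ {F,T,X}.
D↔K: latent back-door arc(s) into D.
size 0: {}; under {} D still reaches {F,K,T,X} ∋ K.
size 1: {F}, {T}, {X}; under {F} D still reaches {K,T,X} ∋ K.
size 2: {F,T}, {F,X}, {T,X}; under {F,T} D still reaches {K,X} ∋ K.
D↔K cannot be blocked by any observed set — no back-door set.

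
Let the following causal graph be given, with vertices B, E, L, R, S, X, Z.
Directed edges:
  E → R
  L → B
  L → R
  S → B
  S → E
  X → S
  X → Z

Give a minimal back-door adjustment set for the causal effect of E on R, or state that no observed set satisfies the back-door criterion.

desc(E)\{E}={R}; candidates ⊆ {B,L,S,X,Z}.
∅: E⊥R given ∅ in G with E→· removed — back-door holds.

E→R: minimal back-door set ∅.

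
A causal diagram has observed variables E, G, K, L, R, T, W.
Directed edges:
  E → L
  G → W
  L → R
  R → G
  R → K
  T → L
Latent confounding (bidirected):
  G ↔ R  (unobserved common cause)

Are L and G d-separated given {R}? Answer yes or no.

No — L and G are d-connected given {R}.

Bayes-Ball from L | {R} reaches {E,G,T,W}.
G ∈ reach(L|{R}) ⇒ L ⊥̸ G | {R}.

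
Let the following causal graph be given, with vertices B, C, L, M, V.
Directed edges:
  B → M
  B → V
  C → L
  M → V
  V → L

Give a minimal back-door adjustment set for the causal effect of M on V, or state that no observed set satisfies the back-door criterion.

desc(M)\{M}={L,V}; candidates ⊆ {B,C}.
size 0: {}; under {} M still reaches {B,L,V} ∋ V.
{B}: M⊥V given {B} in G with M→· removed — back-door holds.

M→V: minimal back-door set {B}.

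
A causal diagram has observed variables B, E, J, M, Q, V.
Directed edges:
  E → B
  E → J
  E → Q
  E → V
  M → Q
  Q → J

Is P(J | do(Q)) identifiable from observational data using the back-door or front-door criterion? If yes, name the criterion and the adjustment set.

P(J|do(Q)): backdoor, adjust for {E}.

desc(Q)\{Q}={J}; candidates ⊆ {B,E,M,V}.
size 0: {}; under {} Q still reaches {B,E,J,M,V} ∋ J.
{E}: Q⊥J given {E} in G with Q→· removed — back-door holds.
P(J|do(Q)) = Σ_{E} P(J|Q,E)·P(E).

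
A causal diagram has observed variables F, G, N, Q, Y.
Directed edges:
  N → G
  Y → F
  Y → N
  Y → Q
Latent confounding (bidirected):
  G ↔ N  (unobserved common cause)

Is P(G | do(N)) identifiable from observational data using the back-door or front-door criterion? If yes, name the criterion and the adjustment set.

desc(N)\{N}={G}; candidates ⊆ {F,Q,Y}.
N↔G: latent back-door arc(s) into N.
size 0: {}; under {} N still reaches {F,G,Q,Y} ∋ G.
size 1: {F}, {Q}, {Y}; under {F} N still reaches {G,Q,Y} ∋ G.
size 2: {F,Q}, {F,Y}, {Q,Y}; under {F,Q} N still reaches {G,Y} ∋ G.
N↔G cannot be blocked by any observed set — no back-door set.
No mediator lies on a directed N→…→G path.
Neither criterion identifies P(G|do(N)) in this graph.

P(G|do(N)): not identifiable (no BD/FD set).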